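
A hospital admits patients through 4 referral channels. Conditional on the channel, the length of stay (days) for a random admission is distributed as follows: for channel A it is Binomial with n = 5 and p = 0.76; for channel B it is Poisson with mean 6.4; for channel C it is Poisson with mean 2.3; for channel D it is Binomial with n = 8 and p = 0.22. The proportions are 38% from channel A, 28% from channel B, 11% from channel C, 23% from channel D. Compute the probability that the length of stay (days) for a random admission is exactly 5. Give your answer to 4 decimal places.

Conditional on each channel, P(X = 5): A: 0.253553; B: 0.148674; C: 0.053775; D: 0.0136957.
By total probability, P(X = 5) = 0.38·0.253553 + 0.28·0.148674 + 0.11·0.053775 + 0.23·0.0136957 = 0.147044.

0.1470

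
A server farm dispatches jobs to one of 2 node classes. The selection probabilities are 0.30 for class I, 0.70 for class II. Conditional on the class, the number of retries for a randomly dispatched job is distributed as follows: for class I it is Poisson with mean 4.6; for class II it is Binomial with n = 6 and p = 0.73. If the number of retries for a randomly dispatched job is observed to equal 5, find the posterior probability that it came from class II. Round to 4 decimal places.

Likelihoods P(X=5 | ·): I: 0.172526; II: 0.335838.
Posterior ∝ prior × likelihood. Numerator for II: 0.7·0.335838 = 0.235086.
Normalizing constant: 0.3·0.172526 + 0.7·0.335838 = 0.286844.
P(II | observation) = 0.235086 / 0.286844 = 0.819562.

0.8196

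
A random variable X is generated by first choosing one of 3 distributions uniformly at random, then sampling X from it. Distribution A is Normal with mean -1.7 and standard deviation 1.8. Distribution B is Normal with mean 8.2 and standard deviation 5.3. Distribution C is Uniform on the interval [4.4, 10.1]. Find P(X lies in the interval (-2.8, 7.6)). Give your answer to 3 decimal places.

Conditional on each component, P(-2.8 < X < 7.6): A: 0.729437; B: 0.435962; C: 0.561404.
By total probability, P(-2.8 < X < 7.6) = 0.333333·0.729437 + 0.333333·0.435962 + 0.333333·0.561404 = 0.575601.

0.576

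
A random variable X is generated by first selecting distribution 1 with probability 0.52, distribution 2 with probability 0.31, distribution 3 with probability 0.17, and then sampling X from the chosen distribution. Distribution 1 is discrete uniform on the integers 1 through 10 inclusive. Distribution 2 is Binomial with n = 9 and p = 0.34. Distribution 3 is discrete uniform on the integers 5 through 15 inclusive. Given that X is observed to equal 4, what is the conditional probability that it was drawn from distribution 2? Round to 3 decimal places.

Likelihoods P(X=4 | ·): 1: 0.1; 2: 0.210866; 3: 0.
Posterior ∝ prior × likelihood. Numerator for 2: 0.31·0.210866 = 0.0653684.
Normalizing constant: 0.52·0.1 + 0.31·0.210866 + 0.17·0 = 0.117368.
P(2 | observation) = 0.0653684 / 0.117368 = 0.55695.

0.557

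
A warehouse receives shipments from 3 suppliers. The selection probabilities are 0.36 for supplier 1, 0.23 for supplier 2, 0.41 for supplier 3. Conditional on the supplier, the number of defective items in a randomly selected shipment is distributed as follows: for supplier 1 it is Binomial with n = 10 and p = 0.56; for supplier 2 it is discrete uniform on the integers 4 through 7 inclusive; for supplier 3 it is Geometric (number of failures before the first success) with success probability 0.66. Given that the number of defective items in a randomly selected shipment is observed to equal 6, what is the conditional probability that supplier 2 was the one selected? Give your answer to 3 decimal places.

0.396

Likelihoods P(X=6 | ·): 1: 0.242749; 2: 0.25; 3: 0.00101957.
Posterior ∝ prior × likelihood. Numerator for 2: 0.23·0.25 = 0.0575.
Normalizing constant: 0.36·0.242749 + 0.23·0.25 + 0.41·0.00101957 = 0.145308.
P(2 | observation) = 0.0575 / 0.145308 = 0.395712.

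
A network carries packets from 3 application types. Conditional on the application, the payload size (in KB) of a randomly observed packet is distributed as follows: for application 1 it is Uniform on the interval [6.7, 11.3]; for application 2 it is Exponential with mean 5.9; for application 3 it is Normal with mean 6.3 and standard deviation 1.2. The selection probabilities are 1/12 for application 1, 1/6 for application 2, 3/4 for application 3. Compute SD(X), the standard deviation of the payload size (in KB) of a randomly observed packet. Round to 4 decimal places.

2.7636

Per component, 1: μ=9, E[X²]=82.7633; 2: μ=5.9, E[X²]=69.62; 3: μ=6.3, E[X²]=41.13.
E[X] = 0.0833333·9 + 0.166667·5.9 + 0.75·6.3 = 6.45833.
E[X²] = 0.0833333·82.7633 + 0.166667·69.62 + 0.75·41.13 = 49.3478.
Var(X) = E[X²] − (E[X])² = 49.3478 − 41.7101 = 7.63771.
SD(X) = √7.63771 = 2.76364.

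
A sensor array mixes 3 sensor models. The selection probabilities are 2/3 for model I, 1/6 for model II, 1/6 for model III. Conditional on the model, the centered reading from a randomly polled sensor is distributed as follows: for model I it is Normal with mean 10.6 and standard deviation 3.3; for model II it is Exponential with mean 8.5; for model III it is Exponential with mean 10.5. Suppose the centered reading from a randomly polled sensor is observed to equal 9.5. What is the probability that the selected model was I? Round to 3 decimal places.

Likelihoods f(9.5 | ·): I: 0.114359; II: 0.0384763; III: 0.038537.
Posterior ∝ prior × likelihood. Numerator for I: 0.666667·0.114359 = 0.076239.
Normalizing constant: 0.666667·0.114359 + 0.166667·0.0384763 + 0.166667·0.038537 = 0.0890746.
P(I | observation) = 0.076239 / 0.0890746 = 0.855901.

0.856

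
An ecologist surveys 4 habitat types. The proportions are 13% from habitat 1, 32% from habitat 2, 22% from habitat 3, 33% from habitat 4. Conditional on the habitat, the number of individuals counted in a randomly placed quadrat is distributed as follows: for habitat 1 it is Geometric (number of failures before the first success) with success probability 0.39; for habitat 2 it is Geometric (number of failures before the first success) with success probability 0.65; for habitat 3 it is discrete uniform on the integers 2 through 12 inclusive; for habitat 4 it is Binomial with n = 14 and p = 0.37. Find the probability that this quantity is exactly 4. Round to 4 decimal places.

0.0911

Conditional on each habitat, P(X = 4): 1: 0.0539988; 2: 0.00975406; 3: 0.0909091; 4: 0.184776.
By total probability, P(X = 4) = 0.13·0.0539988 + 0.32·0.00975406 + 0.22·0.0909091 + 0.33·0.184776 = 0.0911173.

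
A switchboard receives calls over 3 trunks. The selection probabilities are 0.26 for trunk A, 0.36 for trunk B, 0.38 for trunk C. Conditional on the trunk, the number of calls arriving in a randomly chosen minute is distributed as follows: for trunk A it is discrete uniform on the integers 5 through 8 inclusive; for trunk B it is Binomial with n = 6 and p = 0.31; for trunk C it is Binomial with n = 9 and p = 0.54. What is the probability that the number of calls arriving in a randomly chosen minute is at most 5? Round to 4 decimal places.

0.6760

Conditional on each trunk, P(X ≤ 5): A: 0.25; B: 0.999112; C: 0.66144.
By total probability, P(X ≤ 5) = 0.26·0.25 + 0.36·0.999112 + 0.38·0.66144 = 0.676028.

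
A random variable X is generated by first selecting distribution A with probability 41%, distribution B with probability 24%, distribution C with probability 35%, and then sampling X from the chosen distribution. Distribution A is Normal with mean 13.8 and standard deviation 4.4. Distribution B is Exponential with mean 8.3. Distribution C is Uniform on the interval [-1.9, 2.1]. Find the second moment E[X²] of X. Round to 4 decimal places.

For each component E[X²] = Var + (mean)², giving A: 209.8; B: 137.78; C: 1.34333.
Overall E[X²] = 0.41·209.8 + 0.24·137.78 + 0.35·1.34333 = 119.555.

119.5554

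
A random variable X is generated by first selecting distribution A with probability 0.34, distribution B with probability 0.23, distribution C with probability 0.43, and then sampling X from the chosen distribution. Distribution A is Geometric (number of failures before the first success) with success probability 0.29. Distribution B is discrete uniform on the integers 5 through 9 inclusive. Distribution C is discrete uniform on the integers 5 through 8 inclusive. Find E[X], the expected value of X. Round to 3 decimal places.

5.237

Component means — A: 2.44828; B: 7; C: 6.5.
E[X] = 0.34·2.44828 + 0.23·7 + 0.43·6.5 = 5.23741.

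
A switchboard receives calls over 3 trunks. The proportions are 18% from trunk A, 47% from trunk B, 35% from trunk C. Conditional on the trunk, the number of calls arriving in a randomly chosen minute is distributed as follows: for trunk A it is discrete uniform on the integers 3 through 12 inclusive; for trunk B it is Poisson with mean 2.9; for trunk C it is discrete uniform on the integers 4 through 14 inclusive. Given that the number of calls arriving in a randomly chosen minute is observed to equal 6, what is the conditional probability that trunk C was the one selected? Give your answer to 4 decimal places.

0.4470

Likelihoods P(X=6 | ·): A: 0.1; B: 0.0454571; C: 0.0909091.
Posterior ∝ prior × likelihood. Numerator for C: 0.35·0.0909091 = 0.0318182.
Normalizing constant: 0.18·0.1 + 0.47·0.0454571 + 0.35·0.0909091 = 0.071183.
P(C | observation) = 0.0318182 / 0.071183 = 0.446991.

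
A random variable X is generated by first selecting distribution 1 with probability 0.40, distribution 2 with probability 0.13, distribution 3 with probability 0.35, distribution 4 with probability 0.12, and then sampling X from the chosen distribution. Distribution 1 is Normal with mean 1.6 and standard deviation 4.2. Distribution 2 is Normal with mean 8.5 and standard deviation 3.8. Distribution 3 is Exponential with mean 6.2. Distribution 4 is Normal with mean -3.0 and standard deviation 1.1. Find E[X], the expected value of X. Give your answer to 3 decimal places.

3.555

Component means — 1: 1.6; 2: 8.5; 3: 6.2; 4: -3.
E[X] = 0.4·1.6 + 0.13·8.5 + 0.35·6.2 + 0.12·-3 = 3.555.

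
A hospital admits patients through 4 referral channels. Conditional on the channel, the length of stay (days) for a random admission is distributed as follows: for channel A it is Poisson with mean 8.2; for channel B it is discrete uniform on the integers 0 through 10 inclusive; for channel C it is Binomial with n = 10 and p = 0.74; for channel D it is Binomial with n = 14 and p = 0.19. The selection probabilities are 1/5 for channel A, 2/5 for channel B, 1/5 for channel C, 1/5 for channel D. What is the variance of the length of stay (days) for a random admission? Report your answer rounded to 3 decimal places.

Per component, A: μ=8.2, E[X²]=75.44; B: μ=5, E[X²]=35; C: μ=7.4, E[X²]=56.684; D: μ=2.66, E[X²]=9.2302.
E[X] = 0.2·8.2 + 0.4·5 + 0.2·7.4 + 0.2·2.66 = 5.652.
E[X²] = 0.2·75.44 + 0.4·35 + 0.2·56.684 + 0.2·9.2302 = 42.2708.
Var(X) = E[X²] − (E[X])² = 42.2708 − 31.9451 = 10.3257.

10.326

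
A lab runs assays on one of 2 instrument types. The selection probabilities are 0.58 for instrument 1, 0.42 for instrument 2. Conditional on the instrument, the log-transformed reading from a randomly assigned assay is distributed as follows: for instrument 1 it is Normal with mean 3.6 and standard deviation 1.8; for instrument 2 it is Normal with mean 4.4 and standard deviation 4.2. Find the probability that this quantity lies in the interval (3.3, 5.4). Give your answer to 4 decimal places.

Conditional on each instrument, P(3.3 < X < 5.4): 1: 0.407529; 2: 0.197399.
By total probability, P(3.3 < X < 5.4) = 0.58·0.407529 + 0.42·0.197399 = 0.319274.

0.3193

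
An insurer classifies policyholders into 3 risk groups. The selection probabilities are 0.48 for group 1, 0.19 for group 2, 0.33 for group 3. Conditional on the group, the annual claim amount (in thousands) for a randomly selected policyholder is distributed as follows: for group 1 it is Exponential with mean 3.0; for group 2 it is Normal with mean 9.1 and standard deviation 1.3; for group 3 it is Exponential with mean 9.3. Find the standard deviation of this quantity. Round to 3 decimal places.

Per component, 1: μ=3, E[X²]=18; 2: μ=9.1, E[X²]=84.5; 3: μ=9.3, E[X²]=172.98.
E[X] = 0.48·3 + 0.19·9.1 + 0.33·9.3 = 6.238.
E[X²] = 0.48·18 + 0.19·84.5 + 0.33·172.98 = 81.7784.
Var(X) = E[X²] − (E[X])² = 81.7784 − 38.9126 = 42.8658.
SD(X) = √42.8658 = 6.54719.

6.547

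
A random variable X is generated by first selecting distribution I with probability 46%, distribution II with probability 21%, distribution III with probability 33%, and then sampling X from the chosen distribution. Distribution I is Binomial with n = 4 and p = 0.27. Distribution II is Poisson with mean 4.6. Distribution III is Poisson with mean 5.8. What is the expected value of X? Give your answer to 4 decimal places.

3.3768

Component means — I: 1.08; II: 4.6; III: 5.8.
E[X] = 0.46·1.08 + 0.21·4.6 + 0.33·5.8 = 3.3768.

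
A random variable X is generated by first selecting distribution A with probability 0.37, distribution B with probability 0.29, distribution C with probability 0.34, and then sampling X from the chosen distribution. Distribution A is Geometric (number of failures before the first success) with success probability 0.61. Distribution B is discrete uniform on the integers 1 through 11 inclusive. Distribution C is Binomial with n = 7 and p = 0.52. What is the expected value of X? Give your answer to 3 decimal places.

Component means — A: 0.639344; B: 6; C: 3.64.
E[X] = 0.37·0.639344 + 0.29·6 + 0.34·3.64 = 3.21416.

3.214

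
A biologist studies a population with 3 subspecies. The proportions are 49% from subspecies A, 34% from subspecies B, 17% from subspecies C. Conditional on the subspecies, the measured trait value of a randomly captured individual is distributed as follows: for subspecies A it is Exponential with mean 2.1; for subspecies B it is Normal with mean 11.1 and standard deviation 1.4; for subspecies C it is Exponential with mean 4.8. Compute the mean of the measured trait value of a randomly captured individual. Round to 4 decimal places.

5.6190

Component means — A: 2.1; B: 11.1; C: 4.8.
E[X] = 0.49·2.1 + 0.34·11.1 + 0.17·4.8 = 5.619.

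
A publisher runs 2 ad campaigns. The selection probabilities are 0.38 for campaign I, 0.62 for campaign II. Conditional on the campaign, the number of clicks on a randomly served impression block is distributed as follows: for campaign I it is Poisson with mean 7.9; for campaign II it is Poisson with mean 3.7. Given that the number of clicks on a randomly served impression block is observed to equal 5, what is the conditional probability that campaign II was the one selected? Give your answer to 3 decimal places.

0.710

Likelihoods P(X=5 | ·): I: 0.0950666; II: 0.142869.
Posterior ∝ prior × likelihood. Numerator for II: 0.62·0.142869 = 0.0885787.
Normalizing constant: 0.38·0.0950666 + 0.62·0.142869 = 0.124704.
P(II | observation) = 0.0885787 / 0.124704 = 0.710312.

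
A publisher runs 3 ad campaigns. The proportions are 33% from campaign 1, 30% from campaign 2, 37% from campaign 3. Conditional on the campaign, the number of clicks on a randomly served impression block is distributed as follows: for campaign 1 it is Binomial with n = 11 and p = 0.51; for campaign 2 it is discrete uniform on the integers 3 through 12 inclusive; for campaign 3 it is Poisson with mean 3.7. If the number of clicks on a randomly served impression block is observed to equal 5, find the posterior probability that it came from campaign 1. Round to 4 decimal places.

0.4677

Likelihoods P(X=5 | ·): 1: 0.220632; 2: 0.1; 3: 0.142869.
Posterior ∝ prior × likelihood. Numerator for 1: 0.33·0.220632 = 0.0728087.
Normalizing constant: 0.33·0.220632 + 0.3·0.1 + 0.37·0.142869 = 0.15567.
P(1 | observation) = 0.0728087 / 0.15567 = 0.467711.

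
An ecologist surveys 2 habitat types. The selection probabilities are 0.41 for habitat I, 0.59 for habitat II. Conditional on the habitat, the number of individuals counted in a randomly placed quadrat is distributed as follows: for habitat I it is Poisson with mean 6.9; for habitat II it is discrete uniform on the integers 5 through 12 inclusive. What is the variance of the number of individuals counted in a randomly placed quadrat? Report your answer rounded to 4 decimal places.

6.5458

Per component, I: μ=6.9, E[X²]=54.51; II: μ=8.5, E[X²]=77.5.
E[X] = 0.41·6.9 + 0.59·8.5 = 7.844.
E[X²] = 0.41·54.51 + 0.59·77.5 = 68.0741.
Var(X) = E[X²] − (E[X])² = 68.0741 − 61.5283 = 6.54576.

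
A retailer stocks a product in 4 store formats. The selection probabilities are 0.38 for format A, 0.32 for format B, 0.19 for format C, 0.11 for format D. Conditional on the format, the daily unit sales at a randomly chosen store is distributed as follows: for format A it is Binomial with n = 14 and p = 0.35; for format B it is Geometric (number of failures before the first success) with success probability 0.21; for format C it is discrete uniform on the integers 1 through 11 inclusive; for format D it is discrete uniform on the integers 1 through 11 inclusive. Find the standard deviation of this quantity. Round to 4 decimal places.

3.2740

Per component, A: μ=4.9, E[X²]=27.195; B: μ=3.7619, E[X²]=32.0658; C: μ=6, E[X²]=46; D: μ=6, E[X²]=46.
E[X] = 0.38·4.9 + 0.32·3.7619 + 0.19·6 + 0.11·6 = 4.86581.
E[X²] = 0.38·27.195 + 0.32·32.0658 + 0.19·46 + 0.11·46 = 34.3951.
Var(X) = E[X²] − (E[X])² = 34.3951 − 23.6761 = 10.719.
SD(X) = √10.719 = 3.27399.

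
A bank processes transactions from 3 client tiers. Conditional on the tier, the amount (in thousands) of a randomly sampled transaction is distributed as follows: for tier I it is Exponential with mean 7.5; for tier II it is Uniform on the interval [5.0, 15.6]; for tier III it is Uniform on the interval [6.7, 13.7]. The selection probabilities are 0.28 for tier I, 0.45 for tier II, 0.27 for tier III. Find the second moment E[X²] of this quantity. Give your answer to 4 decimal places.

For each component E[X²] = Var + (mean)², giving I: 112.5; II: 115.453; III: 108.123.
Overall E[X²] = 0.28·112.5 + 0.45·115.453 + 0.27·108.123 = 112.647.

112.6473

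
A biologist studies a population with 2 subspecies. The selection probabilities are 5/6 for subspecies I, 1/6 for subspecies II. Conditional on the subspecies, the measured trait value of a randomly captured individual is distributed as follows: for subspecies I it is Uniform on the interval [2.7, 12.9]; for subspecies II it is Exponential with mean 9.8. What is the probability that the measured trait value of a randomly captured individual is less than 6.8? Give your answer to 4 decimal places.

0.4184

Conditional on each subspecies, P(X < 6.8): I: 0.401961; II: 0.500365.
By total probability, P(X < 6.8) = 0.833333·0.401961 + 0.166667·0.500365 = 0.418361.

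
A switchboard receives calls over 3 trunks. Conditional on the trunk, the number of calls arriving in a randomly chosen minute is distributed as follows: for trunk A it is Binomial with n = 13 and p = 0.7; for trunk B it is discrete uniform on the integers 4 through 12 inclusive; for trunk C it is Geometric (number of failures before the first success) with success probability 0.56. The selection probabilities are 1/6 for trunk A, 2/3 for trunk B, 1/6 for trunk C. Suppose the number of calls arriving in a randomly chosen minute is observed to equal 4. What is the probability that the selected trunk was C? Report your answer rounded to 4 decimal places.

0.0448

Likelihoods P(X=4 | ·): A: 0.00337901; B: 0.111111; C: 0.0209893.
Posterior ∝ prior × likelihood. Numerator for C: 0.166667·0.0209893 = 0.00349822.
Normalizing constant: 0.166667·0.00337901 + 0.666667·0.111111 + 0.166667·0.0209893 = 0.0781355.
P(C | observation) = 0.00349822 / 0.0781355 = 0.0447713.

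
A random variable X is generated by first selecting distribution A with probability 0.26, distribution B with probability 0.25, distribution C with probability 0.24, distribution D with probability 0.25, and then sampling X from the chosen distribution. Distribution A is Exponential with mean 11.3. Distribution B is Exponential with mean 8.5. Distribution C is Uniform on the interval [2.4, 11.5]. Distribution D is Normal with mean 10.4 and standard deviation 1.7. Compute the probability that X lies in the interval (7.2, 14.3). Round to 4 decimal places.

0.4780

Conditional on each component, P(7.2 < X < 14.3): A: 0.246686; B: 0.242738; C: 0.472527; D: 0.959214.
By total probability, P(7.2 < X < 14.3) = 0.26·0.246686 + 0.25·0.242738 + 0.24·0.472527 + 0.25·0.959214 = 0.478033.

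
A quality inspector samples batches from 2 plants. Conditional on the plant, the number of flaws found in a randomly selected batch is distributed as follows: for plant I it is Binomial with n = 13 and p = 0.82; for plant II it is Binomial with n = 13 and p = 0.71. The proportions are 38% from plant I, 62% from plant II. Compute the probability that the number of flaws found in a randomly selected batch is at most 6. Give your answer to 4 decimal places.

0.0341

Conditional on each plant, P(X ≤ 6): I: 0.00378971; II: 0.0526525.
By total probability, P(X ≤ 6) = 0.38·0.00378971 + 0.62·0.0526525 = 0.0340846.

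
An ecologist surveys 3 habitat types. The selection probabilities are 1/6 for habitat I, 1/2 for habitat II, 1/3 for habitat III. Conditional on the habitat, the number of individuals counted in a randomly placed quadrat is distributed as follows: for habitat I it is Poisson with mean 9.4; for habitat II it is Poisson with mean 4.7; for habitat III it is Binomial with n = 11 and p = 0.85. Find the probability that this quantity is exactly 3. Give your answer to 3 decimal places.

Conditional on each habitat, P(X = 3): I: 0.0114515; II: 0.157383; III: 2.59699e-05.
By total probability, P(X = 3) = 0.166667·0.0114515 + 0.5·0.157383 + 0.333333·2.59699e-05 = 0.0806088.

0.081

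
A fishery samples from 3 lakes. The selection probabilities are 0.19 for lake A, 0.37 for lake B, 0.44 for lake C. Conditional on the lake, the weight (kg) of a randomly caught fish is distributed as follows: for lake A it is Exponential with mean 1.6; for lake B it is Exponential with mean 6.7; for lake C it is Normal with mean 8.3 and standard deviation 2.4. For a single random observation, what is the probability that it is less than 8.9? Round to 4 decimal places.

0.7247

Conditional on each lake, P(X < 8.9): A: 0.996161; B: 0.735088; C: 0.598706.
By total probability, P(X < 8.9) = 0.19·0.996161 + 0.37·0.735088 + 0.44·0.598706 = 0.724684.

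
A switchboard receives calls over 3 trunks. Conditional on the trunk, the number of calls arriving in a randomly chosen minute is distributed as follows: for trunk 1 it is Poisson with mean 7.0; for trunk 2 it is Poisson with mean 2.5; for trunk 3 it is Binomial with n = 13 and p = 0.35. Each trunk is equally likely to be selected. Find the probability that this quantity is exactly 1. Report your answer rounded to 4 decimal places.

0.0792

Conditional on each trunk, P(X = 1): 1: 0.00638317; 2: 0.205212; 3: 0.0258804.
By total probability, P(X = 1) = 0.333333·0.00638317 + 0.333333·0.205212 + 0.333333·0.0258804 = 0.0791587.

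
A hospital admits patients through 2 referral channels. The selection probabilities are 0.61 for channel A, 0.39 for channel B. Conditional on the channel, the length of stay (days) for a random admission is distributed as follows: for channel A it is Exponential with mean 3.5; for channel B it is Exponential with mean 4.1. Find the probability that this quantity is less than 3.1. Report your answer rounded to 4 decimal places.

Conditional on each channel, P(X < 3.1): A: 0.587581; B: 0.530505.
By total probability, P(X < 3.1) = 0.61·0.587581 + 0.39·0.530505 = 0.565321.

0.5653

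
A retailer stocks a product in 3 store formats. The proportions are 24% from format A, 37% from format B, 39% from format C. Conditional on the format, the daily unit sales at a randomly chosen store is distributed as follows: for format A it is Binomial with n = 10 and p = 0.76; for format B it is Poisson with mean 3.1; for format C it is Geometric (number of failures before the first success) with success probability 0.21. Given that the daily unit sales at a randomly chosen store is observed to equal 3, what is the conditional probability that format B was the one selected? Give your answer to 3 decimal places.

0.669

Likelihoods P(X=3 | ·): A: 0.00241602; B: 0.223677; C: 0.103538.
Posterior ∝ prior × likelihood. Numerator for B: 0.37·0.223677 = 0.0827604.
Normalizing constant: 0.24·0.00241602 + 0.37·0.223677 + 0.39·0.103538 = 0.12372.
P(B | observation) = 0.0827604 / 0.12372 = 0.668932.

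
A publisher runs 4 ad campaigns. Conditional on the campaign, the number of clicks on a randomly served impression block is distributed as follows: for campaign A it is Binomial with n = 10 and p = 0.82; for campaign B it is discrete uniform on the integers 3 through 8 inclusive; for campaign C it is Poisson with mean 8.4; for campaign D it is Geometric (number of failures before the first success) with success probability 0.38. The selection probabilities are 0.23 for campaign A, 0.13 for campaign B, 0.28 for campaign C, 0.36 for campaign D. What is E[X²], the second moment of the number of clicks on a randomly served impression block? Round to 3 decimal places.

44.729

For each component E[X²] = Var + (mean)², giving A: 68.716; B: 33.1667; C: 78.96; D: 6.95568.
Overall E[X²] = 0.23·68.716 + 0.13·33.1667 + 0.28·78.96 + 0.36·6.95568 = 44.7292.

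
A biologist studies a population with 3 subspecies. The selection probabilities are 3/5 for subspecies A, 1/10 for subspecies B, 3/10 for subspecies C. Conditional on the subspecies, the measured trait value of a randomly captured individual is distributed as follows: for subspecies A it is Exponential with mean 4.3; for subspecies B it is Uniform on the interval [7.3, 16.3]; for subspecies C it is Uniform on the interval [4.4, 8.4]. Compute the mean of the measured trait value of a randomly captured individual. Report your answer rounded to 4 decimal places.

5.6800

Component means — A: 4.3; B: 11.8; C: 6.4.
E[X] = 0.6·4.3 + 0.1·11.8 + 0.3·6.4 = 5.68.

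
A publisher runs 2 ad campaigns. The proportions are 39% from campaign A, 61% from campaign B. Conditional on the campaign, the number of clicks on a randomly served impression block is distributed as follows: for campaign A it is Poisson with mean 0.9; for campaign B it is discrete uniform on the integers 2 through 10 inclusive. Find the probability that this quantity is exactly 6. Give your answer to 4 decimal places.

0.0679

Conditional on each campaign, P(X = 6): A: 0.000300094; B: 0.111111.
By total probability, P(X = 6) = 0.39·0.000300094 + 0.61·0.111111 = 0.0678948.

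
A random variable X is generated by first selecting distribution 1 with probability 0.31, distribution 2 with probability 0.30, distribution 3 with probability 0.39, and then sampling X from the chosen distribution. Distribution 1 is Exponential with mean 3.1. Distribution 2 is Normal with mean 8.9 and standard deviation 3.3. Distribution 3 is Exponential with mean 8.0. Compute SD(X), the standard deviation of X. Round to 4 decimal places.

Per component, 1: μ=3.1, E[X²]=19.22; 2: μ=8.9, E[X²]=90.1; 3: μ=8, E[X²]=128.
E[X] = 0.31·3.1 + 0.3·8.9 + 0.39·8 = 6.751.
E[X²] = 0.31·19.22 + 0.3·90.1 + 0.39·128 = 82.9082.
Var(X) = E[X²] − (E[X])² = 82.9082 − 45.576 = 37.3322.
SD(X) = √37.3322 = 6.11001.

6.1100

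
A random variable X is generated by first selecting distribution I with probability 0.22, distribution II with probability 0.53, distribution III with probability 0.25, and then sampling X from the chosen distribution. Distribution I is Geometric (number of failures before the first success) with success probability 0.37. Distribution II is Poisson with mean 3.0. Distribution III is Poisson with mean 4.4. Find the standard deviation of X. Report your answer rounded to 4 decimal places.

2.1351

Per component, I: μ=1.7027, E[X²]=7.5011; II: μ=3, E[X²]=12; III: μ=4.4, E[X²]=23.76.
E[X] = 0.22·1.7027 + 0.53·3 + 0.25·4.4 = 3.06459.
E[X²] = 0.22·7.5011 + 0.53·12 + 0.25·23.76 = 13.9502.
Var(X) = E[X²] − (E[X])² = 13.9502 − 9.39174 = 4.5585.
SD(X) = √4.5585 = 2.13506.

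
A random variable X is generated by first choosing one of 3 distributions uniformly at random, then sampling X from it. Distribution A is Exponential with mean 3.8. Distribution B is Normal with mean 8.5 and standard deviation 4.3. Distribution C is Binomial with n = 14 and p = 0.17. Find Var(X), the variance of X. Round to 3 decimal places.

18.475

Per component, A: μ=3.8, E[X²]=28.88; B: μ=8.5, E[X²]=90.74; C: μ=2.38, E[X²]=7.6398.
E[X] = 0.333333·3.8 + 0.333333·8.5 + 0.333333·2.38 = 4.89333.
E[X²] = 0.333333·28.88 + 0.333333·90.74 + 0.333333·7.6398 = 42.4199.
Var(X) = E[X²] − (E[X])² = 42.4199 − 23.9447 = 18.4752.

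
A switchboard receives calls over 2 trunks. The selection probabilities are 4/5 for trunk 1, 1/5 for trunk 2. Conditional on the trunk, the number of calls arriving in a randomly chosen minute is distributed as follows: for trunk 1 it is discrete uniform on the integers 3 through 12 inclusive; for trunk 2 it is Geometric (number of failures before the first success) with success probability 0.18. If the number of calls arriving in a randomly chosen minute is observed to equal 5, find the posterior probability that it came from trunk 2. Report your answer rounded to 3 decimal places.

0.143

Likelihoods P(X=5 | ·): 1: 0.1; 2: 0.0667332.
Posterior ∝ prior × likelihood. Numerator for 2: 0.2·0.0667332 = 0.0133466.
Normalizing constant: 0.8·0.1 + 0.2·0.0667332 = 0.0933466.
P(2 | observation) = 0.0133466 / 0.0933466 = 0.142979.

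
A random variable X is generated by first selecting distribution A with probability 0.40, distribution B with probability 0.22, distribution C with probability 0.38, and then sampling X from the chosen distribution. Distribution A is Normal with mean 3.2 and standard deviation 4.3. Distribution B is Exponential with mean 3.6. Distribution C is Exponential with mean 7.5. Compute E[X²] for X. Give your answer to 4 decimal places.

For each component E[X²] = Var + (mean)², giving A: 28.73; B: 25.92; C: 112.5.
Overall E[X²] = 0.4·28.73 + 0.22·25.92 + 0.38·112.5 = 59.9444.

59.9444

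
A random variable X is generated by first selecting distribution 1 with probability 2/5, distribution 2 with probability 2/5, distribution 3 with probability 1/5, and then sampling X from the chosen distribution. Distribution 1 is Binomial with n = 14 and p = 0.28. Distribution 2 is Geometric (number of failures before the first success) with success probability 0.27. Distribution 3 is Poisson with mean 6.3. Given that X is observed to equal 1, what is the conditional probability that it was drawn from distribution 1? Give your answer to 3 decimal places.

Likelihoods P(X=1 | ·): 1: 0.0547783; 2: 0.1971; 3: 0.0115687.
Posterior ∝ prior × likelihood. Numerator for 1: 0.4·0.0547783 = 0.0219113.
Normalizing constant: 0.4·0.0547783 + 0.4·0.1971 + 0.2·0.0115687 = 0.103065.
P(1 | observation) = 0.0219113 / 0.103065 = 0.212597.

0.213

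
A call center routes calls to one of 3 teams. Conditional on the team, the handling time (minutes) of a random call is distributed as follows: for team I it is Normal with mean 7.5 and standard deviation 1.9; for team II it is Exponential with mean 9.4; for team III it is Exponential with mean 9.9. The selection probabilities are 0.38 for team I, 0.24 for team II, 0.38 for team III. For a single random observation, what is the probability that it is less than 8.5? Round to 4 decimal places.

Conditional on each team, P(X < 8.5): I: 0.700666; II: 0.595157; III: 0.576239.
By total probability, P(X < 8.5) = 0.38·0.700666 + 0.24·0.595157 + 0.38·0.576239 = 0.628061.

0.6281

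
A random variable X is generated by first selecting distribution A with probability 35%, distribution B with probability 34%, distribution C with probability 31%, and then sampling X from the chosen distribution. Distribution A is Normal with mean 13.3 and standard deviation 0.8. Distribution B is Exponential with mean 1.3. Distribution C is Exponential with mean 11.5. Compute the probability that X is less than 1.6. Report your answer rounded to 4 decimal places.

0.2810

Conditional on each component, P(X < 1.6): A: 0; B: 0.707932; C: 0.129885.
By total probability, P(X < 1.6) = 0.35·0 + 0.34·0.707932 + 0.31·0.129885 = 0.280961.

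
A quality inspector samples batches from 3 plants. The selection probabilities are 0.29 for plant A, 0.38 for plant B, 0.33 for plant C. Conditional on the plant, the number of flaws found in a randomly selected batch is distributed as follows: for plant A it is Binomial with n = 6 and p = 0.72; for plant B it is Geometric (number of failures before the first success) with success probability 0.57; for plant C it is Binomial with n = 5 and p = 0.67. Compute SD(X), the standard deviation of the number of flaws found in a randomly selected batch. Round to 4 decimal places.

1.8853

Per component, A: μ=4.32, E[X²]=19.872; B: μ=0.754386, E[X²]=1.89258; C: μ=3.35, E[X²]=12.328.
E[X] = 0.29·4.32 + 0.38·0.754386 + 0.33·3.35 = 2.64497.
E[X²] = 0.29·19.872 + 0.38·1.89258 + 0.33·12.328 = 10.5503.
Var(X) = E[X²] − (E[X])² = 10.5503 − 6.99585 = 3.55445.
SD(X) = √3.55445 = 1.88533.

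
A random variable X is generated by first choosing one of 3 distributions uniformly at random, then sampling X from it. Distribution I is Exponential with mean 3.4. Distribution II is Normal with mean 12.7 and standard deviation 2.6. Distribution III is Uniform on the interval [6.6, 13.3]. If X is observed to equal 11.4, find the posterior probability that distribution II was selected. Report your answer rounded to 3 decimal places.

0.459

Likelihoods f(11.4 | ·): I: 0.0102886; II: 0.13541; III: 0.149254.
Posterior ∝ prior × likelihood. Numerator for II: 0.333333·0.13541 = 0.0451366.
Normalizing constant: 0.333333·0.0102886 + 0.333333·0.13541 + 0.333333·0.149254 = 0.0983174.
P(II | observation) = 0.0451366 / 0.0983174 = 0.459091.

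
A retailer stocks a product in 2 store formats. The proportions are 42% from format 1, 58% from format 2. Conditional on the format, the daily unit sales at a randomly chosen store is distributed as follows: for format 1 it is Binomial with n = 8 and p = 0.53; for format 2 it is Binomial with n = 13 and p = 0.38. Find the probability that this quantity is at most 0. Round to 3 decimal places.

0.002

Conditional on each format, P(X ≤ 0): 1: 0.00238113; 2: 0.00200029.
By total probability, P(X ≤ 0) = 0.42·0.00238113 + 0.58·0.00200029 = 0.00216024.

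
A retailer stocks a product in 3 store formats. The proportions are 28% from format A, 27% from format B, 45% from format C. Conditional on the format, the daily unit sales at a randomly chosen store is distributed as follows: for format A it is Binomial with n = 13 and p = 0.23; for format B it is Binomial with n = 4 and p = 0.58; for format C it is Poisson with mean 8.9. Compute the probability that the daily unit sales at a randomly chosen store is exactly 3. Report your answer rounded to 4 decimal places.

0.1671

Conditional on each format, P(X = 3): A: 0.254951; B: 0.327788; C: 0.016025.
By total probability, P(X = 3) = 0.28·0.254951 + 0.27·0.327788 + 0.45·0.016025 = 0.1671.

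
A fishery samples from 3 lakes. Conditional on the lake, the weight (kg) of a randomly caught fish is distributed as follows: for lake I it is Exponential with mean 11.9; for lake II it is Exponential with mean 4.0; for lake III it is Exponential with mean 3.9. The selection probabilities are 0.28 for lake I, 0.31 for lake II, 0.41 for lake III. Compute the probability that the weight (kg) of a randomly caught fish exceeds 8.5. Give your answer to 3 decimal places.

Conditional on each lake, P(X > 8.5): I: 0.489542; II: 0.119433; III: 0.1131.
By total probability, P(X > 8.5) = 0.28·0.489542 + 0.31·0.119433 + 0.41·0.1131 = 0.220467.

0.220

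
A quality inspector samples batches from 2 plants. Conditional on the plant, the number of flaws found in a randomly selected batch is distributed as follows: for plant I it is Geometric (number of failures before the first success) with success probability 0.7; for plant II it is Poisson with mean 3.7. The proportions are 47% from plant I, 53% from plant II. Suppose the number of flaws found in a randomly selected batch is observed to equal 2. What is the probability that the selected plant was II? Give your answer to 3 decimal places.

Likelihoods P(X=2 | ·): I: 0.063; II: 0.169233.
Posterior ∝ prior × likelihood. Numerator for II: 0.53·0.169233 = 0.0896932.
Normalizing constant: 0.47·0.063 + 0.53·0.169233 = 0.119303.
P(II | observation) = 0.0896932 / 0.119303 = 0.751809.

0.752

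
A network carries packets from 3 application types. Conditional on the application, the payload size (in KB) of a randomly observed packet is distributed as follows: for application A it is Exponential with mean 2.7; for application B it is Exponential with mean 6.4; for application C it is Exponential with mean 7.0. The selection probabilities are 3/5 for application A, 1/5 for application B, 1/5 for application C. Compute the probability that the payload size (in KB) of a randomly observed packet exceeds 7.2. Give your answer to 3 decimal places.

0.178

Conditional on each application, P(X > 7.2): A: 0.0694835; B: 0.324652; C: 0.357517.
By total probability, P(X > 7.2) = 0.6·0.0694835 + 0.2·0.324652 + 0.2·0.357517 = 0.178124.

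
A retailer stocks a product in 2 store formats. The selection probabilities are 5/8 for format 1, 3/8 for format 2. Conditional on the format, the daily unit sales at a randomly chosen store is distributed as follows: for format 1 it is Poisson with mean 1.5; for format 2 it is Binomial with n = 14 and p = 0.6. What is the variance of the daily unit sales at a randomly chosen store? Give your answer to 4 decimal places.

13.3561

Per component, 1: μ=1.5, E[X²]=3.75; 2: μ=8.4, E[X²]=73.92.
E[X] = 0.625·1.5 + 0.375·8.4 = 4.0875.
E[X²] = 0.625·3.75 + 0.375·73.92 = 30.0637.
Var(X) = E[X²] − (E[X])² = 30.0637 − 16.7077 = 13.3561.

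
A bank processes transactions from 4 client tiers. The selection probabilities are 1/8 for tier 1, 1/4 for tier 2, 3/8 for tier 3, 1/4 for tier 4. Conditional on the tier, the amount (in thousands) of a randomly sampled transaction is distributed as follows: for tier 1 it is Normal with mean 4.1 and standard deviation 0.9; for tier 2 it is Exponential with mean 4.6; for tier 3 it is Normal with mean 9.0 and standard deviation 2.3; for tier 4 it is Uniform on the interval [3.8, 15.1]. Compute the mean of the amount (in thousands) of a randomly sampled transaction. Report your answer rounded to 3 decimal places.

7.400

Component means — 1: 4.1; 2: 4.6; 3: 9; 4: 9.45.
E[X] = 0.125·4.1 + 0.25·4.6 + 0.375·9 + 0.25·9.45 = 7.4.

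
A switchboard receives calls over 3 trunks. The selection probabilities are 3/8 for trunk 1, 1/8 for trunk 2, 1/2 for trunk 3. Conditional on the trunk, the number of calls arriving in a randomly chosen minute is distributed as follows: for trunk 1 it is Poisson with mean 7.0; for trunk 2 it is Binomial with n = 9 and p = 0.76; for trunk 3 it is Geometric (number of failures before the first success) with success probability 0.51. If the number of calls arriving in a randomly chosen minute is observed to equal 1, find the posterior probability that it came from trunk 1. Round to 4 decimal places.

Likelihoods P(X=1 | ·): 1: 0.00638317; 2: 7.52915e-05; 3: 0.2499.
Posterior ∝ prior × likelihood. Numerator for 1: 0.375·0.00638317 = 0.00239369.
Normalizing constant: 0.375·0.00638317 + 0.125·7.52915e-05 + 0.5·0.2499 = 0.127353.
P(1 | observation) = 0.00239369 / 0.127353 = 0.0187957.

0.0188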